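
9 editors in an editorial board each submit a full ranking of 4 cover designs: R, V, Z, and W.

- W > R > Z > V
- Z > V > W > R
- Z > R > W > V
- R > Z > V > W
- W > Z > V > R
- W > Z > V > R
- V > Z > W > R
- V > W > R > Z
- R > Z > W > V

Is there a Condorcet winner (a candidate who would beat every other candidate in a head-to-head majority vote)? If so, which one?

Z

Head-to-head results (9 voters total):
R vs V: V wins 5–4.
R vs Z: Z wins 5–4.
R vs W: W wins 6–3.
V vs Z: Z wins 7–2.
V vs W: W wins 5–4.
Z vs W: Z wins 5–4.
Z beats each rival — R (5–4), V (7–2), W (5–4) — so Z is the Condorcet winner.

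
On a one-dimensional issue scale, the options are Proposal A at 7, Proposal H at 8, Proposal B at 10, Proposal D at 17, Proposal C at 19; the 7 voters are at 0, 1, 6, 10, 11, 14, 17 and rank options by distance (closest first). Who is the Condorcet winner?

With single-peaked preferences on a line, the Condorcet winner is the candidate closest to the median voter.
The median voter (position 10) is closest to Proposal B at 10.
Check: Proposal B vs Proposal D — voters closer to Proposal B: 5 of 7.

Proposal B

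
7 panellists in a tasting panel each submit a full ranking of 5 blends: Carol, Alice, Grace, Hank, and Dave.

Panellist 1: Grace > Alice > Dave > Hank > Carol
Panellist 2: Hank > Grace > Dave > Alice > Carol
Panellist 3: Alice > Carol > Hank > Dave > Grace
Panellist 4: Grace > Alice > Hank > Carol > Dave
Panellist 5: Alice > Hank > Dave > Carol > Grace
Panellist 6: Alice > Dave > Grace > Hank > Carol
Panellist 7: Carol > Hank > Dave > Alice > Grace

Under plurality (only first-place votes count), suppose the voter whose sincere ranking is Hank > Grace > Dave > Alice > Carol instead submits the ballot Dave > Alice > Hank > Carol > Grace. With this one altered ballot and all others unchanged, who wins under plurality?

First-place totals with the altered ballot: Carol 1, Alice 3, Grace 2, Hank 0, Dave 1.
The winner is unchanged: still Alice.

Alice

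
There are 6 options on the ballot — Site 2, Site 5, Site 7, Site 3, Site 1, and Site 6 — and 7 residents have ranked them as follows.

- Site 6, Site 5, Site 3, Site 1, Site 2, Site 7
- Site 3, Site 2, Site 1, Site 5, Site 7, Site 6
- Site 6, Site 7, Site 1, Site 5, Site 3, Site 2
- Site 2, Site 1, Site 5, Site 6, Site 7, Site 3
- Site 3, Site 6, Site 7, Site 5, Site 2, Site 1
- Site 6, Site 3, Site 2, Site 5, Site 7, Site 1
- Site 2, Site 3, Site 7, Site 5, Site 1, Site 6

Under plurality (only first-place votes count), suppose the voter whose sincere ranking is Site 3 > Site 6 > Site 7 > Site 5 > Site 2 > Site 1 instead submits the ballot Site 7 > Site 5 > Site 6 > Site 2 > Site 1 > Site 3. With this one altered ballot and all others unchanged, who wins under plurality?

Site 6

First-place totals with the altered ballot: Site 2 2, Site 5 0, Site 7 1, Site 3 1, Site 1 0, Site 6 3.
The winner is unchanged: still Site 6.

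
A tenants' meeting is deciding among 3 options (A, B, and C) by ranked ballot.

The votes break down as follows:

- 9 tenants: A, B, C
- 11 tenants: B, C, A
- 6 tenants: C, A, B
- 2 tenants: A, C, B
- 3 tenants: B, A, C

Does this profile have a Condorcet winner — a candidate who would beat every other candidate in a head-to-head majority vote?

No

Head-to-head results (31 voters total):
A vs B: A wins 17–14.
A vs C: C wins 17–14.
B vs C: B wins 23–8.
No candidate beats all others: A beats B beats C beats A, a majority cycle.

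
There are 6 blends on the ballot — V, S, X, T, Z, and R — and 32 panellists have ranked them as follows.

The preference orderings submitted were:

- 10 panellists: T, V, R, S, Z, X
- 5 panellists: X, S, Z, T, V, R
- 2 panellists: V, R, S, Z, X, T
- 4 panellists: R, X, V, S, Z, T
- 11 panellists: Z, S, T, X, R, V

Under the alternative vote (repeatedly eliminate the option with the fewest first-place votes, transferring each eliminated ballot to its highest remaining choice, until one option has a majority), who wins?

Z

Round 1: Z 11, T 10, X 5, R 4, V 2, S 0. S has the fewest and is eliminated.
Round 2: Z 11, T 10, X 5, R 4, V 2. V has the fewest and is eliminated.
Round 3: Z 11, T 10, R 6, X 5. X has the fewest and is eliminated.
Round 4: Z 16, T 10, R 6. R has the fewest and is eliminated.
Round 5: Z 22, T 10. Z has a majority.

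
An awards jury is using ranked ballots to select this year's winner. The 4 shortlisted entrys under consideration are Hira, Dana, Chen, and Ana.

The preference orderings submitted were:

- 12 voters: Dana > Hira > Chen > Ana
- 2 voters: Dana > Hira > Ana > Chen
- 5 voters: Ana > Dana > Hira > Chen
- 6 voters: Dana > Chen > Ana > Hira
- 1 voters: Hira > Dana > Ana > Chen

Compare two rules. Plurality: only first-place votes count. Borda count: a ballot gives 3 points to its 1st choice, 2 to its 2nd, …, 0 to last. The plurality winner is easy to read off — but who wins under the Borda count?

Plurality first-place counts: Hira 1, Dana 20, Chen 0, Ana 5 → Dana.
Borda totals: Hira 36, Dana 72, Chen 24, Ana 24 → Dana.

Dana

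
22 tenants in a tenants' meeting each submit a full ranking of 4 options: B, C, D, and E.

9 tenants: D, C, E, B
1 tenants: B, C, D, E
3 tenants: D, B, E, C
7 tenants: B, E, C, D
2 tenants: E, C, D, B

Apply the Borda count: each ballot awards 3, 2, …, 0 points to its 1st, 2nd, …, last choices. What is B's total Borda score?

Borda scores:
  B: 9·0 + 3 + 3·2 + 7·3 + 2·0 = 30
  C: 9·2 + 2 + 3·0 + 7·1 + 2·2 = 31
  D: 9·3 + 1 + 3·3 + 7·0 + 2·1 = 39
  E: 9·1 + 0 + 3·1 + 7·2 + 2·3 = 32

30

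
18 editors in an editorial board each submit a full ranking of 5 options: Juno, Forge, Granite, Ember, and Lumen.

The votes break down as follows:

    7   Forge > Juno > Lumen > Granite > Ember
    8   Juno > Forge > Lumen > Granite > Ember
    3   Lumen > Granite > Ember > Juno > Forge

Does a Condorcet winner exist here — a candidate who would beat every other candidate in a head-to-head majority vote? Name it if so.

Head-to-head results (18 voters total):
Juno vs Forge: Juno wins 11–7.
Juno vs Granite: Juno wins 15–3.
Juno vs Ember: Juno wins 15–3.
Juno vs Lumen: Juno wins 15–3.
Forge vs Granite: Forge wins 15–3.
Forge vs Ember: Forge wins 15–3.
Forge vs Lumen: Forge wins 15–3.
Granite vs Ember: Granite wins 18–0.
Granite vs Lumen: Lumen wins 18–0.
Ember vs Lumen: Lumen wins 18–0.
Juno beats each rival — Forge (11–7), Granite (15–3), Ember (15–3), Lumen (15–3) — so Juno is the Condorcet winner.

Juno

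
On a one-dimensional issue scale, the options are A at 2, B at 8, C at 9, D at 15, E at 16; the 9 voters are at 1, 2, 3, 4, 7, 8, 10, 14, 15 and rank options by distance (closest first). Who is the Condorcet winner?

B

With single-peaked preferences on a line, the Condorcet winner is the candidate closest to the median voter.
The median voter (position 7) is closest to B at 8.
Check: B vs D — voters closer to B: 7 of 9.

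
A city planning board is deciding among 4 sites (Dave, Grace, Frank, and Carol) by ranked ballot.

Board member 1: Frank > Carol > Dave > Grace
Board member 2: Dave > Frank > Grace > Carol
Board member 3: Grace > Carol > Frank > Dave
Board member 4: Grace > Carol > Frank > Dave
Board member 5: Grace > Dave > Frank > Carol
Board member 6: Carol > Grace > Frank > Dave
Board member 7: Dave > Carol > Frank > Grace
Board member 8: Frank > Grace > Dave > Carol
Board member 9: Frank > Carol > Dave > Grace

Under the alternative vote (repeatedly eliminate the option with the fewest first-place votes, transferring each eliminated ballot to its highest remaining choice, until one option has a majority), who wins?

Frank

Round 1: Grace 3, Frank 3, Dave 2, Carol 1. Carol has the fewest and is eliminated.
Round 2: Grace 4, Frank 3, Dave 2. Dave has the fewest and is eliminated.
Round 3: Frank 5, Grace 4. Frank has a majority.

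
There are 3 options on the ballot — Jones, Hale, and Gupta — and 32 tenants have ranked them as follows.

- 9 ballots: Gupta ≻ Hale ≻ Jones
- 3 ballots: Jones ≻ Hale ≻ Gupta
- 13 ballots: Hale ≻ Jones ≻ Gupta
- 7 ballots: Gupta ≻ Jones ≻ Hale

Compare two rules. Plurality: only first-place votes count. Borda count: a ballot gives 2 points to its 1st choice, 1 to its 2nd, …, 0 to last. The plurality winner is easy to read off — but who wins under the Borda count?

Hale

Plurality first-place counts: Jones 3, Hale 13, Gupta 16 → Gupta.
Borda totals: Jones 26, Hale 38, Gupta 32 → Hale.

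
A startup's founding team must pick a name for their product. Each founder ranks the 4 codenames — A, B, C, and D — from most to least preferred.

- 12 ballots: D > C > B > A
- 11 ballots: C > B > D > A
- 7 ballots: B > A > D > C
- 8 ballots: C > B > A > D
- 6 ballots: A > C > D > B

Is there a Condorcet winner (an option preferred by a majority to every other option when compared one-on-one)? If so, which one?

C

Head-to-head results (44 voters total):
A vs B: B wins 38–6.
A vs C: C wins 31–13.
A vs D: D wins 23–21.
B vs C: C wins 37–7.
B vs D: B wins 26–18.
C vs D: C wins 25–19.
C beats each rival — A (31–13), B (37–7), D (25–19) — so C is the Condorcet winner.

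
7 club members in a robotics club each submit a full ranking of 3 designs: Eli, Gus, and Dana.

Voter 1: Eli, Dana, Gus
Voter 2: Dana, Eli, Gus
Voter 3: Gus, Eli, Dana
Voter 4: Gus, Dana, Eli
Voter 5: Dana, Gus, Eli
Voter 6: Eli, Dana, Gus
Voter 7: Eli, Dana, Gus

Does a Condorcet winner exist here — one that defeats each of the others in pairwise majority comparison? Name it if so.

Eli

Head-to-head results (7 voters total):
Eli vs Gus: Eli wins 4–3.
Eli vs Dana: Eli wins 4–3.
Gus vs Dana: Dana wins 5–2.
Eli beats each rival — Gus (4–3), Dana (4–3) — so Eli is the Condorcet winner.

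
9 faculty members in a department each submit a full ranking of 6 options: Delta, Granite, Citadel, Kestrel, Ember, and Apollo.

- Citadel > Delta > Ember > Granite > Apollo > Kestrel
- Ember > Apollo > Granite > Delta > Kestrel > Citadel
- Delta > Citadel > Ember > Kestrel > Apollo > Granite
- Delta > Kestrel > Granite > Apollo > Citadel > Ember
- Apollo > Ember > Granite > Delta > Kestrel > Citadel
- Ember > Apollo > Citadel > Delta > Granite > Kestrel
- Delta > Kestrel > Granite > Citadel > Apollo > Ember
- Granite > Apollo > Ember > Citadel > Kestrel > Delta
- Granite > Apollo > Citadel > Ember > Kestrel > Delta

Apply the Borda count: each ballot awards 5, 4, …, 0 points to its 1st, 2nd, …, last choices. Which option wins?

Apollo

Borda scores:
  Delta: 4 + 2 + 5 + 5 + 2 + 2 + 5 + 0 + 0 = 25
  Granite: 2 + 3 + 0 + 3 + 3 + 1 + 3 + 5 + 5 = 25
  Citadel: 5 + 0 + 4 + 1 + 0 + 3 + 2 + 2 + 3 = 20
  Kestrel: 0 + 1 + 2 + 4 + 1 + 0 + 4 + 1 + 1 = 14
  Ember: 3 + 5 + 3 + 0 + 4 + 5 + 0 + 3 + 2 = 25
  Apollo: 1 + 4 + 1 + 2 + 5 + 4 + 1 + 4 + 4 = 26
Apollo has the highest total.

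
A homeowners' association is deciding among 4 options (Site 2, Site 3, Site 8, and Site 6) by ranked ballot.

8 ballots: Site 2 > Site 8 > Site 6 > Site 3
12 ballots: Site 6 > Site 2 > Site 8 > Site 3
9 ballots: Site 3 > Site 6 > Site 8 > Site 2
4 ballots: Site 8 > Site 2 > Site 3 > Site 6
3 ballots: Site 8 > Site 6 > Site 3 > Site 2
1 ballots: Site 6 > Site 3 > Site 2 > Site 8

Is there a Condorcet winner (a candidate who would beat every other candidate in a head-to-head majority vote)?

Yes

Head-to-head results (37 voters total):
Site 2 vs Site 3: Site 2 wins 24–13.
Site 2 vs Site 8: Site 2 wins 21–16.
Site 2 vs Site 6: Site 6 wins 25–12.
Site 3 vs Site 8: Site 8 wins 27–10.
Site 3 vs Site 6: Site 6 wins 24–13.
Site 8 vs Site 6: Site 6 wins 22–15.
Site 6 beats each rival — Site 2 (25–12), Site 3 (24–13), Site 8 (22–15) — so Site 6 is the Condorcet winner.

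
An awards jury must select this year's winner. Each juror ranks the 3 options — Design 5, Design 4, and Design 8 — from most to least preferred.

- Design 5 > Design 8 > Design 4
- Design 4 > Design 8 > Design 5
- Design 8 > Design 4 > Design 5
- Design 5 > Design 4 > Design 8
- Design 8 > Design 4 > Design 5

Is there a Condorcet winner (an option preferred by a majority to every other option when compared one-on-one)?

Yes

Head-to-head results (5 voters total):
Design 5 vs Design 4: Design 4 wins 3–2.
Design 5 vs Design 8: Design 8 wins 3–2.
Design 4 vs Design 8: Design 8 wins 3–2.
Design 8 beats each rival — Design 5 (3–2), Design 4 (3–2) — so Design 8 is the Condorcet winner.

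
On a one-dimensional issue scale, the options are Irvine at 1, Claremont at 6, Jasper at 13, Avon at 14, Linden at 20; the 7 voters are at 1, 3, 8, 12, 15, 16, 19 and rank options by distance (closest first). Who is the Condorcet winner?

With single-peaked preferences on a line, the Condorcet winner is the candidate closest to the median voter.
The median voter (position 12) is closest to Jasper at 13.
Check: Jasper vs Linden — voters closer to Jasper: 6 of 7.

Jasper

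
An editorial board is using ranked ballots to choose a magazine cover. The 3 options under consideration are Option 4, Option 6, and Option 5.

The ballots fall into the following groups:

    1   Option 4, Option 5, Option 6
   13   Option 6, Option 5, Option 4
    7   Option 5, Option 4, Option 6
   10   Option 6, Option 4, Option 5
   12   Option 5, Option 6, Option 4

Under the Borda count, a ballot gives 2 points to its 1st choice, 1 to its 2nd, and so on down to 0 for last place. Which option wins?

Option 6

Borda scores:
  Option 4: 2 + 13·0 + 7·1 + 10·1 + 12·0 = 19
  Option 6: 0 + 13·2 + 7·0 + 10·2 + 12·1 = 58
  Option 5: 1 + 13·1 + 7·2 + 10·0 + 12·2 = 52
Option 6 has the highest total.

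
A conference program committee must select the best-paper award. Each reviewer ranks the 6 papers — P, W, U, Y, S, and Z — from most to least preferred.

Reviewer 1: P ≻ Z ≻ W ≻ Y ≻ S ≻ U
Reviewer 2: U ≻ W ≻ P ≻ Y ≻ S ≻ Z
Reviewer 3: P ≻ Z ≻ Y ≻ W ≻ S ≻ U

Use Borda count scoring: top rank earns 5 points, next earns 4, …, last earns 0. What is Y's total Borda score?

7

Borda scores:
  P: 5 + 3 + 5 = 13
  W: 3 + 4 + 2 = 9
  U: 0 + 5 + 0 = 5
  Y: 2 + 2 + 3 = 7
  S: 1 + 1 + 1 = 3
  Z: 4 + 0 + 4 = 8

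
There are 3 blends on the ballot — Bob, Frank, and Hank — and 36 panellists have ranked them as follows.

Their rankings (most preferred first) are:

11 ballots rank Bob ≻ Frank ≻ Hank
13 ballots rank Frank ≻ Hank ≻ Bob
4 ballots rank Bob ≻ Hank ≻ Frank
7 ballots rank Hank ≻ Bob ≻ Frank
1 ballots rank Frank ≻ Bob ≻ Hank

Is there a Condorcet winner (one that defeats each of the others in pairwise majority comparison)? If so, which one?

There is no Condorcet winner

Head-to-head results (36 voters total):
Bob vs Frank: Bob wins 22–14.
Bob vs Hank: Hank wins 20–16.
Frank vs Hank: Frank wins 25–11.
No candidate beats all others: Bob beats Frank beats Hank beats Bob, a majority cycle.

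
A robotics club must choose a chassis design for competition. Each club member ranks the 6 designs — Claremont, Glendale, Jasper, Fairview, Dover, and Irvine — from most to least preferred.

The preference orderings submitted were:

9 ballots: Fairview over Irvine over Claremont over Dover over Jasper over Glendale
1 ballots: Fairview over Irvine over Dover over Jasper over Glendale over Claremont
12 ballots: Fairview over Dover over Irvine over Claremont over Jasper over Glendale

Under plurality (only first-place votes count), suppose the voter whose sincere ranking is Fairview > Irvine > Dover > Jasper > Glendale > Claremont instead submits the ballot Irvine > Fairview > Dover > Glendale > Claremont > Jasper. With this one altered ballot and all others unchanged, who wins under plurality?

First-place totals with the altered ballot: Claremont 0, Glendale 0, Jasper 0, Fairview 21, Dover 0, Irvine 1.
The winner is unchanged: still Fairview.

Fairview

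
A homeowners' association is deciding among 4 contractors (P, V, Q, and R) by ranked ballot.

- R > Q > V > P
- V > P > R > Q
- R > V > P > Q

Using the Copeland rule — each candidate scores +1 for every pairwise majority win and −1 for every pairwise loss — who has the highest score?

Pairwise results:
  P vs V: V wins 3–0.
  P vs Q: P wins 2–1.
  P vs R: R wins 2–1.
  V vs Q: V wins 2–1.
  V vs R: R wins 2–1.
  Q vs R: R wins 3–0.
Copeland scores (wins − losses):
  P: 1 − 2 = -1
  V: 2 − 1 = 1
  Q: 0 − 3 = -3
  R: 3 − 0 = 3
R has the best Copeland score.

R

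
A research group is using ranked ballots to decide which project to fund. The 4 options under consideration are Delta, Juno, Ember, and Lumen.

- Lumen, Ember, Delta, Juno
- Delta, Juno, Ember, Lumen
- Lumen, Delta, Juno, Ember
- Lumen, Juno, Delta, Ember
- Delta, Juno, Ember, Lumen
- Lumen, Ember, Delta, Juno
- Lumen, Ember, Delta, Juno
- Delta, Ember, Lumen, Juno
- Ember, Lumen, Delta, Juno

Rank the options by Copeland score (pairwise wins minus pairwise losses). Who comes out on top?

Pairwise results:
  Delta vs Juno: Delta wins 8–1.
  Delta vs Ember: Delta wins 5–4.
  Delta vs Lumen: Lumen wins 6–3.
  Juno vs Ember: Ember wins 5–4.
  Juno vs Lumen: Lumen wins 7–2.
  Ember vs Lumen: Lumen wins 5–4.
Copeland scores (wins − losses):
  Delta: 2 − 1 = 1
  Juno: 0 − 3 = -3
  Ember: 1 − 2 = -1
  Lumen: 3 − 0 = 3
Lumen has the best Copeland score.

Lumen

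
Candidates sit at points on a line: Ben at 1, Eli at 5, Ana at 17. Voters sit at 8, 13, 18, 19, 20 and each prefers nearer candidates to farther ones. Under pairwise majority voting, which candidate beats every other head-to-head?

With single-peaked preferences on a line, the Condorcet winner is the candidate closest to the median voter.
The median voter (position 18) is closest to Ana at 17.
Check: Ana vs Ben — voters closer to Ana: 4 of 5.

Ana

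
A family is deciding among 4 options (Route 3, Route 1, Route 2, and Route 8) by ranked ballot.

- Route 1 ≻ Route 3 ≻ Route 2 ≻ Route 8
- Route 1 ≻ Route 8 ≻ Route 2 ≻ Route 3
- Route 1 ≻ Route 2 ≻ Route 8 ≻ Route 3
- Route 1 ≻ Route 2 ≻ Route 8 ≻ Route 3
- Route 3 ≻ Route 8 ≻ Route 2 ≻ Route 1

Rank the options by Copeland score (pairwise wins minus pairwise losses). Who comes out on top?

Route 1

Pairwise results:
  Route 3 vs Route 1: Route 1 wins 4–1.
  Route 3 vs Route 2: Route 2 wins 3–2.
  Route 3 vs Route 8: Route 8 wins 3–2.
  Route 1 vs Route 2: Route 1 wins 4–1.
  Route 1 vs Route 8: Route 1 wins 4–1.
  Route 2 vs Route 8: Route 2 wins 3–2.
Copeland scores (wins − losses):
  Route 3: 0 − 3 = -3
  Route 1: 3 − 0 = 3
  Route 2: 2 − 1 = 1
  Route 8: 1 − 2 = -1
Route 1 has the best Copeland score.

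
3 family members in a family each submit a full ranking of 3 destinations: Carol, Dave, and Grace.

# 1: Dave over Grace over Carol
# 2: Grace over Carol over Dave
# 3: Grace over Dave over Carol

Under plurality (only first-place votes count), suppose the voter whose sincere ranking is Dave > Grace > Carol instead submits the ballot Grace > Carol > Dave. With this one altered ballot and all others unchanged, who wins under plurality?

First-place totals with the altered ballot: Carol 0, Dave 0, Grace 3.
The winner is unchanged: still Grace.

Grace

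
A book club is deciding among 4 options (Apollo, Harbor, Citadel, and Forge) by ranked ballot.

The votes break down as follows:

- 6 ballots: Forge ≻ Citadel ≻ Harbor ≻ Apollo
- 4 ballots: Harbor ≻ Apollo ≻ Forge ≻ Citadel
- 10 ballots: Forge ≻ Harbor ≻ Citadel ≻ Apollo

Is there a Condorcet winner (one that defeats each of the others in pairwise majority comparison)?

Head-to-head results (20 voters total):
Apollo vs Harbor: Harbor wins 20–0.
Apollo vs Citadel: Citadel wins 16–4.
Apollo vs Forge: Forge wins 16–4.
Harbor vs Citadel: Harbor wins 14–6.
Harbor vs Forge: Forge wins 16–4.
Citadel vs Forge: Forge wins 20–0.
Forge beats each rival — Apollo (16–4), Harbor (16–4), Citadel (20–0) — so Forge is the Condorcet winner.

Yes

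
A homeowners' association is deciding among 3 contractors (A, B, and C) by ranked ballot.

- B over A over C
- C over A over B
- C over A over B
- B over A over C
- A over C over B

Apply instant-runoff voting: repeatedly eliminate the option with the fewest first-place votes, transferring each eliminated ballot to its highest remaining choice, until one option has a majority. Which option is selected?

Round 1: B 2, C 2, A 1. A has the fewest and is eliminated.
Round 2: C 3, B 2. C has a majority.

C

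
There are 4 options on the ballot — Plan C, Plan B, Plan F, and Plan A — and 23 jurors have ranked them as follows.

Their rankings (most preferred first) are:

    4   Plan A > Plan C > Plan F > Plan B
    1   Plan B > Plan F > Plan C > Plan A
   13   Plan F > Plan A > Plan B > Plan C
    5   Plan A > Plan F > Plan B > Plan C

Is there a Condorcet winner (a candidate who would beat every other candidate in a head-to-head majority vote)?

Yes

Head-to-head results (23 voters total):
Plan C vs Plan B: Plan B wins 19–4.
Plan C vs Plan F: Plan F wins 19–4.
Plan C vs Plan A: Plan A wins 22–1.
Plan B vs Plan F: Plan F wins 22–1.
Plan B vs Plan A: Plan A wins 22–1.
Plan F vs Plan A: Plan F wins 14–9.
Plan F beats each rival — Plan C (19–4), Plan B (22–1), Plan A (14–9) — so Plan F is the Condorcet winner.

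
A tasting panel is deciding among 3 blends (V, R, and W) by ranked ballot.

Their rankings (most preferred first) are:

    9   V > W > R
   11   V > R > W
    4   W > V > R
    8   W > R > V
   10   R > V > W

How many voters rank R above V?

18

Ballots ranking R above V: 8+10 = 18.
Ballots ranking V above R: 9+11+4 = 24.
So 18 of 42 voters prefer R to V.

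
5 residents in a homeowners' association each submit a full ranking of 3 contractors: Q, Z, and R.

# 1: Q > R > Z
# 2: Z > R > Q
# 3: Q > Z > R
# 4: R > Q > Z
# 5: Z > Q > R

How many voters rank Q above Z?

Ballots ranking Q above Z: 3.
Ballots ranking Z above Q: 2.
So 3 of 5 voters prefer Q to Z.

3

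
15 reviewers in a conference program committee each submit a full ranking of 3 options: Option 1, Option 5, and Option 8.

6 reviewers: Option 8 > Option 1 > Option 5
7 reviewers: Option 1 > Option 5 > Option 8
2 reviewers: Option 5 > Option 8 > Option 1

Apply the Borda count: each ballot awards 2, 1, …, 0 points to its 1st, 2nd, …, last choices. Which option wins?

Borda scores:
  Option 1: 6·1 + 7·2 + 2·0 = 20
  Option 5: 6·0 + 7·1 + 2·2 = 11
  Option 8: 6·2 + 7·0 + 2·1 = 14
Option 1 has the highest total.

Option 1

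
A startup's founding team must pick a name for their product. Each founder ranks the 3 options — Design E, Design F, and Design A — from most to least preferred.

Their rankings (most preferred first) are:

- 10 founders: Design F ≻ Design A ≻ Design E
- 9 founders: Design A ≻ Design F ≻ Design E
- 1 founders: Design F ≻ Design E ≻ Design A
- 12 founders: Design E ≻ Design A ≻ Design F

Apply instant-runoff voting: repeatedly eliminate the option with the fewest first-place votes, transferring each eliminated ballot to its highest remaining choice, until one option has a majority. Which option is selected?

Round 1: Design E 12, Design F 11, Design A 9. Design A has the fewest and is eliminated.
Round 2: Design F 20, Design E 12. Design F has a majority.

Design F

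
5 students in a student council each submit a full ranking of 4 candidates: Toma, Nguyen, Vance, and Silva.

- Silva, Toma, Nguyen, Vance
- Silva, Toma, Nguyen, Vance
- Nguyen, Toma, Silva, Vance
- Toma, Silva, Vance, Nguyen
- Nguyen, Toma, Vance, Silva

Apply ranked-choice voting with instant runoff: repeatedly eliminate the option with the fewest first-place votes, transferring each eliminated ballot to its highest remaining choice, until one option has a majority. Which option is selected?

Silva

Round 1: Nguyen 2, Silva 2, Toma 1, Vance 0. Vance has the fewest and is eliminated.
Round 2: Nguyen 2, Silva 2, Toma 1. Toma has the fewest and is eliminated.
Round 3: Silva 3, Nguyen 2. Silva has a majority.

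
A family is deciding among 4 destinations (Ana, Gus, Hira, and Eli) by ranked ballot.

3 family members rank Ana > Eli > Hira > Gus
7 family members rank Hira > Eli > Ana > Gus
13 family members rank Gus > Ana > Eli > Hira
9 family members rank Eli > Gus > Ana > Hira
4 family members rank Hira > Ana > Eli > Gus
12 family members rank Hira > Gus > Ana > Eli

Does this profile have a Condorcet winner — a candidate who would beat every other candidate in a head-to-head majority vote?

No

Head-to-head results (48 voters total):
Ana vs Gus: Gus wins 34–14.
Ana vs Hira: Ana wins 25–23.
Ana vs Eli: Ana wins 32–16.
Gus vs Hira: Hira wins 26–22.
Gus vs Eli: Gus wins 25–23.
Hira vs Eli: Eli wins 25–23.
No candidate beats all others: Ana beats Hira beats Gus beats Ana, a majority cycle.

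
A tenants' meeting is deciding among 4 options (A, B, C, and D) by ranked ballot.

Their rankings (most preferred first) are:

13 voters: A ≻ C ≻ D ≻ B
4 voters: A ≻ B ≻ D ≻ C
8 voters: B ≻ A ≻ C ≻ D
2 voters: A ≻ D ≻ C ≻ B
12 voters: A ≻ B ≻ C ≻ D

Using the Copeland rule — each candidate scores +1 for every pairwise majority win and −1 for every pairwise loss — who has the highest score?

Pairwise results:
  A vs B: A wins 31–8.
  A vs C: A wins 39–0.
  A vs D: A wins 39–0.
  B vs C: B wins 24–15.
  B vs D: B wins 24–15.
  C vs D: C wins 33–6.
Copeland scores (wins − losses):
  A: 3 − 0 = 3
  B: 2 − 1 = 1
  C: 1 − 2 = -1
  D: 0 − 3 = -3
A has the best Copeland score.

A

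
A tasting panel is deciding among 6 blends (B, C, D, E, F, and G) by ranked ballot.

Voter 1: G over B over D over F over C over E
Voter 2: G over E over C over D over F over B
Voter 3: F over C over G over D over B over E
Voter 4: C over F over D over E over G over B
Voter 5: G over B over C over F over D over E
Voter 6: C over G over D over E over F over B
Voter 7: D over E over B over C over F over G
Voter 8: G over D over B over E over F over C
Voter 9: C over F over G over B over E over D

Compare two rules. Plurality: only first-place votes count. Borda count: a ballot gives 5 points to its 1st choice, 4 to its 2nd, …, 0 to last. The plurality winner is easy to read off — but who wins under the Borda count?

Plurality first-place counts: B 0, C 3, D 1, E 0, F 1, G 4 → G.
Borda totals: B 17, C 28, D 23, E 15, F 21, G 31 → G.

G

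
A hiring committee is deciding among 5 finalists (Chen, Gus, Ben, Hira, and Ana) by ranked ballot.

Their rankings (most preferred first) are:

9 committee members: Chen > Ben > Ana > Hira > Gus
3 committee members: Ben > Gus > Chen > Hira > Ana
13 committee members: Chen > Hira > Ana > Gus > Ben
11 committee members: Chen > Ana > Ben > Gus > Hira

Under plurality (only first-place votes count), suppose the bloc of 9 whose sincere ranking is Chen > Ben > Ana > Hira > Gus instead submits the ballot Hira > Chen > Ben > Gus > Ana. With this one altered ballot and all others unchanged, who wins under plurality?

First-place totals with the altered ballot: Chen 24, Gus 0, Ben 3, Hira 9, Ana 0.
The winner is unchanged: still Chen.

Chen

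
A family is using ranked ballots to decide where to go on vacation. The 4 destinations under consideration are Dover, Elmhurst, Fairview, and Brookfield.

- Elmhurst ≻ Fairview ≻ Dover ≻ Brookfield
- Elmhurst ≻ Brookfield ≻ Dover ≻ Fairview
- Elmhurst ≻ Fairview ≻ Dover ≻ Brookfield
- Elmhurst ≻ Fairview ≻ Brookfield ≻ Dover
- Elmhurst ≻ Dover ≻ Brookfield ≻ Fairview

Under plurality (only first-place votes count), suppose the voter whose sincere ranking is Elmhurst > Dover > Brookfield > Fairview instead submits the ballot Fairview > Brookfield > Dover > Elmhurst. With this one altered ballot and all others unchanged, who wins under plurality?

Elmhurst

First-place totals with the altered ballot: Dover 0, Elmhurst 4, Fairview 1, Brookfield 0.
The winner is unchanged: still Elmhurst.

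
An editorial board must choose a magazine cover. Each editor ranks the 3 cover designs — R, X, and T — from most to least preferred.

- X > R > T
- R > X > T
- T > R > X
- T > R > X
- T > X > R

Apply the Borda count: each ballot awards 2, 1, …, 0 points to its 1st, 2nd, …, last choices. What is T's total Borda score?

Borda scores:
  R: 1 + 2 + 1 + 1 + 0 = 5
  X: 2 + 1 + 0 + 0 + 1 = 4
  T: 0 + 0 + 2 + 2 + 2 = 6

6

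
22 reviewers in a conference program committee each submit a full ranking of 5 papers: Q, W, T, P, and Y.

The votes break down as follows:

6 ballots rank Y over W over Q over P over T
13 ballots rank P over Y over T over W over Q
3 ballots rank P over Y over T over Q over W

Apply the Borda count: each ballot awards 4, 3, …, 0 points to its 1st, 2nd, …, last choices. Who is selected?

Y

Borda scores:
  Q: 6·2 + 13·0 + 3·1 = 15
  W: 6·3 + 13·1 + 3·0 = 31
  T: 6·0 + 13·2 + 3·2 = 32
  P: 6·1 + 13·4 + 3·4 = 70
  Y: 6·4 + 13·3 + 3·3 = 72
Y has the highest total.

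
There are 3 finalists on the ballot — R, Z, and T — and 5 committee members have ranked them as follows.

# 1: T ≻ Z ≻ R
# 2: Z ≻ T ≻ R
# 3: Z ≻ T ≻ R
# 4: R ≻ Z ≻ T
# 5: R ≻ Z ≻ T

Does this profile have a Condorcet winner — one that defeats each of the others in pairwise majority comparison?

Yes

Head-to-head results (5 voters total):
R vs Z: Z wins 3–2.
R vs T: T wins 3–2.
Z vs T: Z wins 4–1.
Z beats each rival — R (3–2), T (4–1) — so Z is the Condorcet winner.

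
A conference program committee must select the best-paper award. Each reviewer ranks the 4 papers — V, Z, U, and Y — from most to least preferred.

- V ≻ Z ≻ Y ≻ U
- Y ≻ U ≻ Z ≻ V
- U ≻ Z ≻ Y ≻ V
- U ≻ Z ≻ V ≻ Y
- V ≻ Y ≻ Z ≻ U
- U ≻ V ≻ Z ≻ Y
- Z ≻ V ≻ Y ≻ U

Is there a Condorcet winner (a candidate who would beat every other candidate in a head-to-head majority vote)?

Head-to-head results (7 voters total):
V vs Z: Z wins 4–3.
V vs U: U wins 4–3.
V vs Y: V wins 5–2.
Z vs U: U wins 4–3.
Z vs Y: Z wins 5–2.
U vs Y: Y wins 4–3.
No candidate beats all others: V beats Y beats U beats V, a majority cycle.

No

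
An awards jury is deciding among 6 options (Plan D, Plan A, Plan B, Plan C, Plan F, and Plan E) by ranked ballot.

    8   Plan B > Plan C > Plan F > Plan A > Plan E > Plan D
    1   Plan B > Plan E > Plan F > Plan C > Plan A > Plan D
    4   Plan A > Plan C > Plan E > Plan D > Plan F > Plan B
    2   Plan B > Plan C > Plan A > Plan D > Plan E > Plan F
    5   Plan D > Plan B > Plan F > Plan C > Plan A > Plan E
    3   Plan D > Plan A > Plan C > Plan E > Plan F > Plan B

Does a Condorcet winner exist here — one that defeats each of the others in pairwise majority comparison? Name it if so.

There is no Condorcet winner

Head-to-head results (23 voters total):
Plan D vs Plan A: Plan A wins 15–8.
Plan D vs Plan B: Plan D wins 12–11.
Plan D vs Plan C: Plan C wins 15–8.
Plan D vs Plan F: Plan D wins 14–9.
Plan D vs Plan E: Plan E wins 13–10.
Plan A vs Plan B: Plan B wins 16–7.
Plan A vs Plan C: Plan C wins 16–7.
Plan A vs Plan F: Plan F wins 14–9.
Plan A vs Plan E: Plan A wins 22–1.
Plan B vs Plan C: Plan B wins 16–7.
Plan B vs Plan F: Plan B wins 16–7.
Plan B vs Plan E: Plan B wins 16–7.
Plan C vs Plan F: Plan C wins 17–6.
Plan C vs Plan E: Plan C wins 22–1.
Plan F vs Plan E: Plan F wins 13–10.
No candidate beats all others: Plan D beats Plan B beats Plan A beats Plan D, a majority cycle.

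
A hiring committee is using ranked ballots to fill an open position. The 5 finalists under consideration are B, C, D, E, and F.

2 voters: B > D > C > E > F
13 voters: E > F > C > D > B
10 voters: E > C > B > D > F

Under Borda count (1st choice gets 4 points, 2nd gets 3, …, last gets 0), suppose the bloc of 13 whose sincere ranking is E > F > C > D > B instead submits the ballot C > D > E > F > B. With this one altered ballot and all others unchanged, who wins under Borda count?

C

Borda totals with the altered ballot: B 28, C 86, D 55, E 68, F 13.
The switch changes the winner from E to C.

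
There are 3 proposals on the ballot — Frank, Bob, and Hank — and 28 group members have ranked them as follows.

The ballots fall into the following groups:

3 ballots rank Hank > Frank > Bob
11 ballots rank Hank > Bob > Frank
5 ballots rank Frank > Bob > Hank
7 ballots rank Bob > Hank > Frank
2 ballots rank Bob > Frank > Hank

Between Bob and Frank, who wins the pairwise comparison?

Ballots ranking Bob above Frank: 11+7+2 = 20.
Ballots ranking Frank above Bob: 3+5 = 8.
Bob wins the head-to-head, 20–8.

Bob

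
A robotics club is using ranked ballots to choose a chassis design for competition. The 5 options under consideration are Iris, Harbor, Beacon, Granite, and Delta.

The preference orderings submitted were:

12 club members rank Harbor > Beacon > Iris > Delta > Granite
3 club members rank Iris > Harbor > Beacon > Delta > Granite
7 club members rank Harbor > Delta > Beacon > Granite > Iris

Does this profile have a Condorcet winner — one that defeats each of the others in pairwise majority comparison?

Yes

Head-to-head results (22 voters total):
Iris vs Harbor: Harbor wins 19–3.
Iris vs Beacon: Beacon wins 19–3.
Iris vs Granite: Iris wins 15–7.
Iris vs Delta: Iris wins 15–7.
Harbor vs Beacon: Harbor wins 22–0.
Harbor vs Granite: Harbor wins 22–0.
Harbor vs Delta: Harbor wins 22–0.
Beacon vs Granite: Beacon wins 22–0.
Beacon vs Delta: Beacon wins 15–7.
Granite vs Delta: Delta wins 22–0.
Harbor beats each rival — Iris (19–3), Beacon (22–0), Granite (22–0), Delta (22–0) — so Harbor is the Condorcet winner.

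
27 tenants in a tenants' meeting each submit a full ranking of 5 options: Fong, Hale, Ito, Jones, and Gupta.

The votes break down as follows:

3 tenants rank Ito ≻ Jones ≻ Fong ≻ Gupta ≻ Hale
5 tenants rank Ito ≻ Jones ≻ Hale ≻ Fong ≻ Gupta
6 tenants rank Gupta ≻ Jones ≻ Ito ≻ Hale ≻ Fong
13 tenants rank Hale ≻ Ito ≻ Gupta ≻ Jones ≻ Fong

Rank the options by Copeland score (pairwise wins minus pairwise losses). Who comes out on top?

Ito

Pairwise results:
  Fong vs Hale: Hale wins 24–3.
  Fong vs Ito: Ito wins 27–0.
  Fong vs Jones: Jones wins 27–0.
  Fong vs Gupta: Gupta wins 19–8.
  Hale vs Ito: Ito wins 14–13.
  Hale vs Jones: Jones wins 14–13.
  Hale vs Gupta: Hale wins 18–9.
  Ito vs Jones: Ito wins 21–6.
  Ito vs Gupta: Ito wins 21–6.
  Jones vs Gupta: Gupta wins 19–8.
Copeland scores (wins − losses):
  Fong: 0 − 4 = -4
  Hale: 2 − 2 = 0
  Ito: 4 − 0 = 4
  Jones: 2 − 2 = 0
  Gupta: 2 − 2 = 0
Ito has the best Copeland score.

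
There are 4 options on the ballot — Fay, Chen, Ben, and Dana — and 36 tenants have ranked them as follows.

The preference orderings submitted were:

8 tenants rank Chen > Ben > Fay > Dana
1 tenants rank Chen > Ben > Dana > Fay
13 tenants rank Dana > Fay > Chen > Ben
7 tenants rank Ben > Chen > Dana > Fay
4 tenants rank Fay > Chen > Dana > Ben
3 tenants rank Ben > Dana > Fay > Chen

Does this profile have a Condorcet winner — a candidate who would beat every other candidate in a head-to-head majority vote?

Head-to-head results (36 voters total):
Fay vs Chen: Fay wins 20–16.
Fay vs Ben: Ben wins 19–17.
Fay vs Dana: Dana wins 24–12.
Chen vs Ben: Chen wins 26–10.
Chen vs Dana: Chen wins 20–16.
Ben vs Dana: Ben wins 19–17.
No candidate beats all others: Fay beats Chen beats Ben beats Fay, a majority cycle.

No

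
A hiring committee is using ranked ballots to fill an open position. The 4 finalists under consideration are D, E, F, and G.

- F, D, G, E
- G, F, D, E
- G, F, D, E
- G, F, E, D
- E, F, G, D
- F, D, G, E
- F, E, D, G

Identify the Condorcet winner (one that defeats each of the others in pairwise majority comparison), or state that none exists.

Head-to-head results (7 voters total):
D vs E: D wins 4–3.
D vs F: F wins 7–0.
D vs G: G wins 4–3.
E vs F: F wins 6–1.
E vs G: G wins 5–2.
F vs G: F wins 4–3.
F beats each rival — D (7–0), E (6–1), G (4–3) — so F is the Condorcet winner.

F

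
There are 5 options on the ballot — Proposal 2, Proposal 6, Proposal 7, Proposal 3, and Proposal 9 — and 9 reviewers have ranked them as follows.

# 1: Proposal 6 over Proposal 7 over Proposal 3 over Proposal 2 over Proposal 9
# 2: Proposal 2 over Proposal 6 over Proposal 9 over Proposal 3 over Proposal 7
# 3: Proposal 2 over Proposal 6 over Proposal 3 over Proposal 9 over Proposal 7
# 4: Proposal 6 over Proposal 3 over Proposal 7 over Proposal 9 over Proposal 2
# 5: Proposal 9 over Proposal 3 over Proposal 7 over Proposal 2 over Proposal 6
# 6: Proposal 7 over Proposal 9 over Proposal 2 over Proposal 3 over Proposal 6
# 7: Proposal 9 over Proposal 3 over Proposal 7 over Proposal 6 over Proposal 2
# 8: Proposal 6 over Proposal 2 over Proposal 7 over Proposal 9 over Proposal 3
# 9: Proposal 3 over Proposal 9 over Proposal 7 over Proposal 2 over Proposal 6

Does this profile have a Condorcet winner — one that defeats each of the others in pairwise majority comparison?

No

Head-to-head results (9 voters total):
Proposal 2 vs Proposal 6: Proposal 2 wins 5–4.
Proposal 2 vs Proposal 7: Proposal 7 wins 6–3.
Proposal 2 vs Proposal 3: Proposal 3 wins 5–4.
Proposal 2 vs Proposal 9: Proposal 9 wins 5–4.
Proposal 6 vs Proposal 7: Proposal 6 wins 5–4.
Proposal 6 vs Proposal 3: Proposal 6 wins 5–4.
Proposal 6 vs Proposal 9: Proposal 6 wins 5–4.
Proposal 7 vs Proposal 3: Proposal 3 wins 6–3.
Proposal 7 vs Proposal 9: Proposal 9 wins 5–4.
Proposal 3 vs Proposal 9: Proposal 9 wins 5–4.
No candidate beats all others: Proposal 2 beats Proposal 6 beats Proposal 7 beats Proposal 2, a majority cycle.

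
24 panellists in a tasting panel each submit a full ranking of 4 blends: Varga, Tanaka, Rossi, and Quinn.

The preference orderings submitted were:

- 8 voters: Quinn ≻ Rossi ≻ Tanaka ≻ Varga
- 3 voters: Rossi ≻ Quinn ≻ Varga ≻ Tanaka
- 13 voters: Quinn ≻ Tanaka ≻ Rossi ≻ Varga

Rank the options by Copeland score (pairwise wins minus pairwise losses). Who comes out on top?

Quinn

Pairwise results:
  Varga vs Tanaka: Tanaka wins 21–3.
  Varga vs Rossi: Rossi wins 24–0.
  Varga vs Quinn: Quinn wins 24–0.
  Tanaka vs Rossi: Tanaka wins 13–11.
  Tanaka vs Quinn: Quinn wins 24–0.
  Rossi vs Quinn: Quinn wins 21–3.
Copeland scores (wins − losses):
  Varga: 0 − 3 = -3
  Tanaka: 2 − 1 = 1
  Rossi: 1 − 2 = -1
  Quinn: 3 − 0 = 3
Quinn has the best Copeland score.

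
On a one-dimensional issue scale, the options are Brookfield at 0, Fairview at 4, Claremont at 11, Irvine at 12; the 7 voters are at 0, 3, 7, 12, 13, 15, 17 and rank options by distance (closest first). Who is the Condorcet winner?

With single-peaked preferences on a line, the Condorcet winner is the candidate closest to the median voter.
The median voter (position 12) is closest to Irvine at 12.
Check: Irvine vs Claremont — voters closer to Irvine: 4 of 7.

Irvine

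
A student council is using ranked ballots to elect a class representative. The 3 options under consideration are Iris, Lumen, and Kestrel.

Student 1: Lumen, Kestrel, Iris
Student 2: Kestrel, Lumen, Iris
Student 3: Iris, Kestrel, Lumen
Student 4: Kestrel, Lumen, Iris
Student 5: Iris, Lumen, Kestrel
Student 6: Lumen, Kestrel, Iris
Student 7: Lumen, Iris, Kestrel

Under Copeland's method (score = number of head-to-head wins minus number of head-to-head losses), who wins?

Lumen

Pairwise results:
  Iris vs Lumen: Lumen wins 5–2.
  Iris vs Kestrel: Kestrel wins 4–3.
  Lumen vs Kestrel: Lumen wins 4–3.
Copeland scores (wins − losses):
  Iris: 0 − 2 = -2
  Lumen: 2 − 0 = 2
  Kestrel: 1 − 1 = 0
Lumen has the best Copeland score.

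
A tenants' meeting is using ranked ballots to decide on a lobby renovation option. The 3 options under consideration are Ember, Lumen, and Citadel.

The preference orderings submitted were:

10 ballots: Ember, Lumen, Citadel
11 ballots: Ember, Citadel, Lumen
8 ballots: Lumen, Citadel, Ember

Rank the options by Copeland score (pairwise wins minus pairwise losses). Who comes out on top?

Pairwise results:
  Ember vs Lumen: Ember wins 21–8.
  Ember vs Citadel: Ember wins 21–8.
  Lumen vs Citadel: Lumen wins 18–11.
Copeland scores (wins − losses):
  Ember: 2 − 0 = 2
  Lumen: 1 − 1 = 0
  Citadel: 0 − 2 = -2
Ember has the best Copeland score.

Ember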